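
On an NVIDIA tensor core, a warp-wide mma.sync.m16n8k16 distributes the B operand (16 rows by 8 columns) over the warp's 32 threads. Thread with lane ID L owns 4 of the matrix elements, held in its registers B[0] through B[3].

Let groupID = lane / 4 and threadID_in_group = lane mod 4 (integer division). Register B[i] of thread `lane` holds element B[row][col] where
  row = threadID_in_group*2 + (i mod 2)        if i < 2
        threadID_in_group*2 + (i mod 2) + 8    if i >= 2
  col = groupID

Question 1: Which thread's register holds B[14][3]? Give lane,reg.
c=3->g=3  r=14->rb=1,t=3,b0=0
L=3*4+3=15  i=1*2+0=2

15,2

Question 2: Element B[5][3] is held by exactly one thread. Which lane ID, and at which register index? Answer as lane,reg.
c: 3->gid=3  r: 5->r8=0,tid=2,i&1=1
L=3*4+2=14  i=0*2+1=1

14,1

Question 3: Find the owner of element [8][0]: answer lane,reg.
0,2

c:0=>grp=0  r:8=>rB=1,tig=0,lo=0
L=0*4+0=0  i=1*2+0=2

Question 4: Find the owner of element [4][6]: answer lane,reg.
26,0

c:6=>grp=6  r:4=>rB=0,tig=2,lo=0
L=6*4+2=26  i=0*2+0=0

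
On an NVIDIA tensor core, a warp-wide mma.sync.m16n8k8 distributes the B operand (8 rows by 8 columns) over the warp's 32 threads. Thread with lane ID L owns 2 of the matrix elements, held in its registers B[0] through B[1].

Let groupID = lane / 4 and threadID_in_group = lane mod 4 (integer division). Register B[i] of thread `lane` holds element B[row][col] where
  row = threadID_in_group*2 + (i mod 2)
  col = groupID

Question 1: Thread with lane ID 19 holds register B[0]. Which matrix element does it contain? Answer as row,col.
6,4

lane 19: G=4 (19/4), T=3 (19%4)
i=0: r=3*2+0=6, c=G=4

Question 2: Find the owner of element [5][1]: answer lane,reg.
c=1->g=1  r=5->t=2,b0=1
L=1*4+2=6  i=1=1

6,1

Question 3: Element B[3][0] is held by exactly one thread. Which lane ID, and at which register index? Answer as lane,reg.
1,1

c=0⇒gr=0  r=3⇒th=1,odd=1
L=0*4+1=1  i=1=1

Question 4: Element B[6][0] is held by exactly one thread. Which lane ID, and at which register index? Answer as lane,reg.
3,0

c=0->g=0  r=6->t=3,b0=0
L=0*4+3=3  i=0=0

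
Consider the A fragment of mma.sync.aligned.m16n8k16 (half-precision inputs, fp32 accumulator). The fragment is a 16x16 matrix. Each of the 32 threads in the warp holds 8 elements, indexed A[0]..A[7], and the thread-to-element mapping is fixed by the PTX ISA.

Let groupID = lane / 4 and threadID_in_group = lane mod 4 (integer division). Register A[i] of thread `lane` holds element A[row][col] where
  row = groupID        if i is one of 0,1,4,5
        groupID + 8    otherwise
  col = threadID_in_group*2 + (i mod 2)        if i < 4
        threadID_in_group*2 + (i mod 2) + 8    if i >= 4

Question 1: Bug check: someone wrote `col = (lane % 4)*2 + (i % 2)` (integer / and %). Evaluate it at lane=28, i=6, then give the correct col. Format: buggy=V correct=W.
buggy=0 correct=8

`(lane % 4)*2 + (i % 2)`[28,6]->0
lane 28->28/4=7, 28 mod 4=0
i=6  r:7+8->15  c:2·0+0+8->8
col: 0 vs 8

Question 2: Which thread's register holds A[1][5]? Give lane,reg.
6,1

r:1=>grp=1,rB=0  c:5=>cB=0,tig=2,lo=1
L=1*4+2=6  i=0*4+0*2+1=1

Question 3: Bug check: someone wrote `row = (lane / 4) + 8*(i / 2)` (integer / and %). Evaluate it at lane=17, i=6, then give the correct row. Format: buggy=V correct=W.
`(lane / 4) + 8*(i / 2)`[17,6]=>28
L=17=>grp=17>>2=4, tig=17&3=1
[6]=>row 4+8=12  col 1·2+0+8=10
row: 28 vs 12

buggy=28 correct=12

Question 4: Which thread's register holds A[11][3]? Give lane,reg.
r: 11->gid=3,r8=1  c: 3->c8=0,tid=1,i&1=1
L=3*4+1=13  i=0*4+1*2+1=3

13,3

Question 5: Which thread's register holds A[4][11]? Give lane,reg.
17,5

r=4→G=4,rhi=0  c=11→chi=1,T=1,p=1
L=4*4+1=17  i=1*4+0*2+1=5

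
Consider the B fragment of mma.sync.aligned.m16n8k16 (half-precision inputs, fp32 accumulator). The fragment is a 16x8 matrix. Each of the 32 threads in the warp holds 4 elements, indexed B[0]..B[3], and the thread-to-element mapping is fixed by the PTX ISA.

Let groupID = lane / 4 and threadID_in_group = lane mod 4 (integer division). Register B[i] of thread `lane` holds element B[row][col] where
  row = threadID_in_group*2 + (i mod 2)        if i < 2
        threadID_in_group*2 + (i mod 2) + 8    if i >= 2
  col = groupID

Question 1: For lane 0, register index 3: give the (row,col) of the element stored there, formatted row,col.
9,0

lane 0: grp=0 (0/4), tig=0 (0%4)
i=3: r=0*2+1+8=9, c=grp=0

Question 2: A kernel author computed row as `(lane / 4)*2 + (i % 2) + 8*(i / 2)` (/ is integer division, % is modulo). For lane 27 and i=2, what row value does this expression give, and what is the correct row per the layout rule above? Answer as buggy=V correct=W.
`(lane / 4)*2 + (i % 2) + 8*(i / 2)`[27,2]->20
lane 27: gid=6 (27/4), tid=3 (27%4)
i=2: r=3*2+0+8=14, c=gid=6
row: 20 vs 14

buggy=20 correct=14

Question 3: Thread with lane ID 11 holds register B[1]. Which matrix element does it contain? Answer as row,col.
11: G=2,T=3
[1] (3*2+1+0,2) = (7,2)

7,2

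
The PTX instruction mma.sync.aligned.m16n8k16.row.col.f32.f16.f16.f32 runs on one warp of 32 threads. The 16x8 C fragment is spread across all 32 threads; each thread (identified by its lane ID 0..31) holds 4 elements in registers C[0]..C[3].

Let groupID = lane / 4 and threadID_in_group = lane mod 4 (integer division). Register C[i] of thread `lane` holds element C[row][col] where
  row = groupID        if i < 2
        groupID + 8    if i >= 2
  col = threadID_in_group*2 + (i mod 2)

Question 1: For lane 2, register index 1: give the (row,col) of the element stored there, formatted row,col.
0,5

lane 2: g=0 (2/4), t=2 (2%4)
i=1: r=0+0=0, c=2*2+1=5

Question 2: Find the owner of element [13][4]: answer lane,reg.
r: 13->gid=5,r8=1  c: 4->tid=2,i&1=0
L=5*4+2=22  i=1*2+0=2

22,2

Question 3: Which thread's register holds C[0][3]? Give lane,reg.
r=0->g=0,rb=0  c=3->t=1,b0=1
L=0*4+1=1  i=0*2+1=1

1,1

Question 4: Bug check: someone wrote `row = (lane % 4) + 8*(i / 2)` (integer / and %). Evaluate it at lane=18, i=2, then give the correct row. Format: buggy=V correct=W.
buggy=10 correct=12

`(lane % 4) + 8*(i / 2)`[18,2]=>10
L=18=>grp=18>>2=4, tig=18&3=2
[2]=>row 4+8=12  col 2·2+0=4
row: 10 vs 12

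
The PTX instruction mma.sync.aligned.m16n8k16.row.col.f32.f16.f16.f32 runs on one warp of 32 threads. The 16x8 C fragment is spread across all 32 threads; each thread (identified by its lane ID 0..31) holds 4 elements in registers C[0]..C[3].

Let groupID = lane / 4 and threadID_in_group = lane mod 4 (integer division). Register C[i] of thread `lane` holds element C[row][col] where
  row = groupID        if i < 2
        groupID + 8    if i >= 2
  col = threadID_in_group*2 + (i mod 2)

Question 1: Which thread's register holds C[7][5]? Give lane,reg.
r: 7->gid=7,r8=0  c: 5->tid=2,i&1=1
L=7*4+2=30  i=0*2+1=1

30,1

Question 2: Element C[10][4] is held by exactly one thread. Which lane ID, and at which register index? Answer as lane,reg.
10,2

r=10->g=2,rb=1  c=4->t=2,b0=0
L=2*4+2=10  i=1*2+0=2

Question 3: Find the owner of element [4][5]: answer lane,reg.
r=4→G=4,rhi=0  c=5→T=2,p=1
L=4*4+2=18  i=0*2+1=1

18,1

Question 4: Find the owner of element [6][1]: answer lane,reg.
r=6⇒gr=6,Rb=0  c=1⇒th=0,odd=1
L=6*4+0=24  i=0*2+1=1

24,1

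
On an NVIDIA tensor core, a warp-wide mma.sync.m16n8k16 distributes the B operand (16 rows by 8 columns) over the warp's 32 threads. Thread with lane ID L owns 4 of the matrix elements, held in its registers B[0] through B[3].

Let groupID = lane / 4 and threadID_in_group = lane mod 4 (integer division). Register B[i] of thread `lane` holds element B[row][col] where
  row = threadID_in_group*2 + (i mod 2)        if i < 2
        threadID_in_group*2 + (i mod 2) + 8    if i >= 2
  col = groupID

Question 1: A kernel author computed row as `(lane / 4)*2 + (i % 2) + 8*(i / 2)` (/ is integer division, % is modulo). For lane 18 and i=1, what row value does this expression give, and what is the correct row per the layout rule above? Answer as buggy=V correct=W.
buggy=9 correct=5

`(lane / 4)*2 + (i % 2) + 8*(i / 2)`[18,1]→9
18: G=4,T=2
[1] (2*2+1+0,4) = (5,4)
row: 9 vs 5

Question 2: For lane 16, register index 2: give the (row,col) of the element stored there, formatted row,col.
L=16→G=16>>2=4, T=16&3=0
[2]→row 0·2+0+8=8  col G=4

8,4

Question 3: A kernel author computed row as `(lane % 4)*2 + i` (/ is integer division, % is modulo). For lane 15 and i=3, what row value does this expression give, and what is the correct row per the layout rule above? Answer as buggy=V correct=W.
buggy=9 correct=15

`(lane % 4)*2 + i`[15,3]⇒9
lane 15⇒15/4=3, 15 mod 4=3
i=3  r:2·3+1+8⇒15  c:3
row: 9 vs 15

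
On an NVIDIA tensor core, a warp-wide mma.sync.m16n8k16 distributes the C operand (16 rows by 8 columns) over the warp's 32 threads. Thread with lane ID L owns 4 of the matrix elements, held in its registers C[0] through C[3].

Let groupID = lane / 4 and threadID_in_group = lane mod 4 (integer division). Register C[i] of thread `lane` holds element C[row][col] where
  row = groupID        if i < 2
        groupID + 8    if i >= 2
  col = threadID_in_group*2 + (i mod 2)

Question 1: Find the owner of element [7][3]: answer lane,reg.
29,1

r=7⇒gr=7,Rb=0  c=3⇒th=1,odd=1
L=7*4+1=29  i=0*2+1=1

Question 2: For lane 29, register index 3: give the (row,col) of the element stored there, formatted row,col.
L=29->g=29>>2=7, t=29&3=1
[3]->row 7+8=15  col 1·2+1=3

15,3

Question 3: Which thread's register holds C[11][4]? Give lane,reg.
r=11->g=3,rb=1  c=4->t=2,b0=0
L=3*4+2=14  i=1*2+0=2

14,2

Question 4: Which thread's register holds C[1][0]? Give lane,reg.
4,0

r:1=>grp=1,rB=0  c:0=>tig=0,lo=0
L=1*4+0=4  i=0*2+0=0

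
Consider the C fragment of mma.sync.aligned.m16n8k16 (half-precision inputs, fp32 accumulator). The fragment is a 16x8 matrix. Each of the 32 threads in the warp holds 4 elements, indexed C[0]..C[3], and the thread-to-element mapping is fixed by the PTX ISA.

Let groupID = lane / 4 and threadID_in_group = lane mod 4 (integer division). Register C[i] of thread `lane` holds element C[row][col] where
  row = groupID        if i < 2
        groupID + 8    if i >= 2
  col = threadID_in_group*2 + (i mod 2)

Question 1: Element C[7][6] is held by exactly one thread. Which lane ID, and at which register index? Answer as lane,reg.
r=7->g=7,rb=0  c=6->t=3,b0=0
L=7*4+3=31  i=0*2+0=0

31,0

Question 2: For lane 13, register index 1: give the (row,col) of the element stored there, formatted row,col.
3,3

L=13->g=13>>2=3, t=13&3=1
[1]->row 3+0=3  col 1·2+1=3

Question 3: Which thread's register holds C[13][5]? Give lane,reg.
22,3

r:13=>grp=5,rB=1  c:5=>tig=2,lo=1
L=5*4+2=22  i=1*2+1=3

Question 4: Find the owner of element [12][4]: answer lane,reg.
r=12⇒gr=4,Rb=1  c=4⇒th=2,odd=0
L=4*4+2=18  i=1*2+0=2

18,2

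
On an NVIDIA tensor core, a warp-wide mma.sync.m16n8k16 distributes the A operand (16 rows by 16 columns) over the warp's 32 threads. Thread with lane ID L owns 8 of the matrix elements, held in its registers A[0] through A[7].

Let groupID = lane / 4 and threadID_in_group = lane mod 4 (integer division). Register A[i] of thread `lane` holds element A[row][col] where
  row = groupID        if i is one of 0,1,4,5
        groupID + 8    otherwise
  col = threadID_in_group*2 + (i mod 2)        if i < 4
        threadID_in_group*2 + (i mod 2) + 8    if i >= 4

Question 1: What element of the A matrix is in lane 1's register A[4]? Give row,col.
0,10

lane 1⇒1/4=0, 1 mod 4=1
i=4  r:0+0⇒0  c:2·1+0+8⇒10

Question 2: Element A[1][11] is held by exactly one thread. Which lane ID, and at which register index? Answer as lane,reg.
5,5

r:1=>grp=1,rB=0  c:11=>cB=1,tig=1,lo=1
L=1*4+1=5  i=1*4+0*2+1=5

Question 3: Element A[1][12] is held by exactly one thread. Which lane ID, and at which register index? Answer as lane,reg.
6,4

r: 1->gid=1,r8=0  c: 12->c8=1,tid=2,i&1=0
L=1*4+2=6  i=1*4+0*2+0=4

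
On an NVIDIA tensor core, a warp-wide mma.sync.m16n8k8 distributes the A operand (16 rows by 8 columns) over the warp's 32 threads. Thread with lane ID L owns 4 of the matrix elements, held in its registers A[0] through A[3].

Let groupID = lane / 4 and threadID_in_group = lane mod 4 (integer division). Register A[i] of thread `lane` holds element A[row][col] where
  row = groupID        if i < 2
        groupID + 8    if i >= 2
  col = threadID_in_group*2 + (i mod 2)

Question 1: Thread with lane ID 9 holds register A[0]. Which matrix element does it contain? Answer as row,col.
L=9→G=9>>2=2, T=9&3=1
[0]→row 2+0=2  col 1·2+0=2

2,2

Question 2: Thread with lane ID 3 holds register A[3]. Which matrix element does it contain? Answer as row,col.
8,7

3: grp=0,tig=3
[3] (0+8,3*2+1) = (8,7)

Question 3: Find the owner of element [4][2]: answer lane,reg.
17,0

r=4⇒gr=4,Rb=0  c=2⇒th=1,odd=0
L=4*4+1=17  i=0*2+0=0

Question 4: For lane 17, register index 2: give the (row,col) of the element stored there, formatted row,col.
12,2

L=17→G=17>>2=4, T=17&3=1
[2]→row 4+8=12  col 1·2+0=2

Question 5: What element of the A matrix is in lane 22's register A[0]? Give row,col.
lane 22: G=5 (22/4), T=2 (22%4)
i=0: r=5+0=5, c=2*2+0=4

5,4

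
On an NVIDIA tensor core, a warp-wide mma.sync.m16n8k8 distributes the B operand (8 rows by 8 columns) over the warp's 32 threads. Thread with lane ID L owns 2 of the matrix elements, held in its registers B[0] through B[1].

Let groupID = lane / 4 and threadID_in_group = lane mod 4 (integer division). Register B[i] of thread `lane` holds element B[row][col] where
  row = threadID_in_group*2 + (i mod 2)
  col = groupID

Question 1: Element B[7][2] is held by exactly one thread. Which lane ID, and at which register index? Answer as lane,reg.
c=2->g=2  r=7->t=3,b0=1
L=2*4+3=11  i=1=1

11,1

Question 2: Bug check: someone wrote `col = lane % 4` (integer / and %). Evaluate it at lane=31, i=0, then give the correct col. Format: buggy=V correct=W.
buggy=3 correct=7

`lane % 4`[31,0]->3
L=31->gid=31>>2=7, tid=31&3=3
[0]->row 3·2+0=6  col gid=7
col: 3 vs 7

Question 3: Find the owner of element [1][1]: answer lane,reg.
4,1

c=1->g=1  r=1->t=0,b0=1
L=1*4+0=4  i=1=1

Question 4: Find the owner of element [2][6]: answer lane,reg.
c: 6->gid=6  r: 2->tid=1,i&1=0
L=6*4+1=25  i=0=0

25,0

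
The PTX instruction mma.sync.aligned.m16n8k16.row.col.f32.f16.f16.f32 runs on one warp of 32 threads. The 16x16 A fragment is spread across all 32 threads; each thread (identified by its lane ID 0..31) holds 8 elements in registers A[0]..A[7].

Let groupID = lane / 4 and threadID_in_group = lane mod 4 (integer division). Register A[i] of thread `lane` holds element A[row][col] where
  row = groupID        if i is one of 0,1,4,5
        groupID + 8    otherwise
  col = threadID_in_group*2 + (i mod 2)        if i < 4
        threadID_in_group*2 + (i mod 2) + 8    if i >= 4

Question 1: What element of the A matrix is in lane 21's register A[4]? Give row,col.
lane 21: gid=5 (21/4), tid=1 (21%4)
i=4: r=5+0=5, c=1*2+0+8=10

5,10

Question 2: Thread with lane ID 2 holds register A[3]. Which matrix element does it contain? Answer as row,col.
8,5

L=2->g=2>>2=0, t=2&3=2
[3]->row 0+8=8  col 2·2+1+0=5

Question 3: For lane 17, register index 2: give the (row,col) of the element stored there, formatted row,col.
L=17⇒gr=17>>2=4, th=17&3=1
[2]⇒row 4+8=12  col 1·2+0+0=2

12,2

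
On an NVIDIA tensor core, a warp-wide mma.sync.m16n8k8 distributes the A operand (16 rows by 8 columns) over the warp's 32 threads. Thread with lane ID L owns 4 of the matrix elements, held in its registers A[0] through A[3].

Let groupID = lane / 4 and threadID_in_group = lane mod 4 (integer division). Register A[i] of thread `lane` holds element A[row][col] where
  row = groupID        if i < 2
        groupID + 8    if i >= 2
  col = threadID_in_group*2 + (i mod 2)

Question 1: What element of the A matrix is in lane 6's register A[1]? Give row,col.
6: G=1,T=2
[1] (1+0,2*2+1) = (1,5)

1,5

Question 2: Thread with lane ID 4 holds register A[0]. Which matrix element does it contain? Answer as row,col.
L=4⇒gr=4>>2=1, th=4&3=0
[0]⇒row 1+0=1  col 0·2+0=0

1,0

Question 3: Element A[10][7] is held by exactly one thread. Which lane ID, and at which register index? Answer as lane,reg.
r=10→G=2,rhi=1  c=7→T=3,p=1
L=2*4+3=11  i=1*2+1=3

11,3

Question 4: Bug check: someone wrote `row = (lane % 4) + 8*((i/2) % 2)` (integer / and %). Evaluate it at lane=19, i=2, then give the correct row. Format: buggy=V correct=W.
`(lane % 4) + 8*((i/2) % 2)`[19,2]→11
lane 19→19/4=4, 19 mod 4=3
i=2  r:4+8→12  c:2·3+0→6
row: 11 vs 12

buggy=11 correct=12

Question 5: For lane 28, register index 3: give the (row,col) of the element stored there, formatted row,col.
L=28→G=28>>2=7, T=28&3=0
[3]→row 7+8=15  col 0·2+1=1

15,1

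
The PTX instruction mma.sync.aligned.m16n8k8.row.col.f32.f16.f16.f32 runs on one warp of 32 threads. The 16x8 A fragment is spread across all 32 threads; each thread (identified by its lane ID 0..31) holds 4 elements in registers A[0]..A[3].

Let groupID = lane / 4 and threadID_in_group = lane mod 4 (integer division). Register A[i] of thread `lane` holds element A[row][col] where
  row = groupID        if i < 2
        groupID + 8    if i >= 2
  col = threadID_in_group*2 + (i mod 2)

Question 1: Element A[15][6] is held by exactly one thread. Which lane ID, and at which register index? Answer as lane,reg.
r=15⇒gr=7,Rb=1  c=6⇒th=3,odd=0
L=7*4+3=31  i=1*2+0=2

31,2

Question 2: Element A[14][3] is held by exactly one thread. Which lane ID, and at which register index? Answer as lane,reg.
r=14->g=6,rb=1  c=3->t=1,b0=1
L=6*4+1=25  i=1*2+1=3

25,3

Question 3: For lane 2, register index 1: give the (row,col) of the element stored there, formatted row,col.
0,5

lane 2=>2/4=0, 2 mod 4=2
i=1  r:0+0=>0  c:2·2+1=>5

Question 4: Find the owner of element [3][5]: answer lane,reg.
r=3->g=3,rb=0  c=5->t=2,b0=1
L=3*4+2=14  i=0*2+1=1

14,1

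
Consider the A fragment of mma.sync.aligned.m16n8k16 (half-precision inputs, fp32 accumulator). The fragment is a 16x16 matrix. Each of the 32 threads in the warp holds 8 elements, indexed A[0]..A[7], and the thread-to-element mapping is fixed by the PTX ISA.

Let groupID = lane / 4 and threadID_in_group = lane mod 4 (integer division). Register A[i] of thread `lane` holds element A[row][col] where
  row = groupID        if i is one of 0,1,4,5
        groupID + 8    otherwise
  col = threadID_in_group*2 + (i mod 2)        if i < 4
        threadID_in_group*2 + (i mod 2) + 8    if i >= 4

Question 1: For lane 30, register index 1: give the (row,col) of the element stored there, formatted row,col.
30: gr=7,th=2
[1] (7+0,2*2+1+0) = (7,5)

7,5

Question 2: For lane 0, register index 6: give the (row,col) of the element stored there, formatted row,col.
8,8

L=0=>grp=0>>2=0, tig=0&3=0
[6]=>row 0+8=8  col 0·2+0+8=8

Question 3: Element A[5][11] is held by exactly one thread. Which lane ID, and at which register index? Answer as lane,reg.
r:5=>grp=5,rB=0  c:11=>cB=1,tig=1,lo=1
L=5*4+1=21  i=1*4+0*2+1=5

21,5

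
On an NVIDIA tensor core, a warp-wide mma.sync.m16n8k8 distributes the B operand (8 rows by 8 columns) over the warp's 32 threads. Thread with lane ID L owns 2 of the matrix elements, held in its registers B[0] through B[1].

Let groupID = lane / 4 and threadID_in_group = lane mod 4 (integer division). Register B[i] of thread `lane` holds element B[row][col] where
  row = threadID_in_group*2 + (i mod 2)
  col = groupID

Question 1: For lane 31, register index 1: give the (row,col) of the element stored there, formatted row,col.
lane 31->31/4=7, 31 mod 4=3
i=1  r:2·3+1->7  c:7

7,7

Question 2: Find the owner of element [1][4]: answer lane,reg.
16,1

c=4→G=4  r=1→T=0,p=1
L=4*4+0=16  i=1=1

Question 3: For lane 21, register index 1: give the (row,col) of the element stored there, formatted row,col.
lane 21⇒21/4=5, 21 mod 4=1
i=1  r:2·1+1⇒3  c:5

3,5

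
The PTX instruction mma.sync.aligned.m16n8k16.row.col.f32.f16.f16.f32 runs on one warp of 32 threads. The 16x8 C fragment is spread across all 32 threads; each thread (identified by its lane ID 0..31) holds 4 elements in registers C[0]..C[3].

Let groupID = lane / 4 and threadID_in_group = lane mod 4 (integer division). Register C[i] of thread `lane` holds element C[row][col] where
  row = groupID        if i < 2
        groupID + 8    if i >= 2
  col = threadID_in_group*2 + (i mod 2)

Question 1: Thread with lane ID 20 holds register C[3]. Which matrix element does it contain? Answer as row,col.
13,1

20: g=5,t=0
[3] (5+8,0*2+1) = (13,1)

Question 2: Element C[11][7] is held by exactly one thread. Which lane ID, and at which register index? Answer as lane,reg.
r=11->g=3,rb=1  c=7->t=3,b0=1
L=3*4+3=15  i=1*2+1=3

15,3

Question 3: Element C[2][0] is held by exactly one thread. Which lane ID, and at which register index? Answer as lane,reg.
r:2=>grp=2,rB=0  c:0=>tig=0,lo=0
L=2*4+0=8  i=0*2+0=0

8,0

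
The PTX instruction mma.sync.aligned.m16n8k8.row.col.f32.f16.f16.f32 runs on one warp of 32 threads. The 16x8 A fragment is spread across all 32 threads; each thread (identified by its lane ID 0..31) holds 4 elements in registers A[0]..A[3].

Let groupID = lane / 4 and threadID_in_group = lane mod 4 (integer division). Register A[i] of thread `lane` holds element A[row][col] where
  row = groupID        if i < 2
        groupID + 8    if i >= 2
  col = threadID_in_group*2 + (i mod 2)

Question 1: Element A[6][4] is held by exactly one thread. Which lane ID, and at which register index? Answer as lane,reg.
r: 6->gid=6,r8=0  c: 4->tid=2,i&1=0
L=6*4+2=26  i=0*2+0=0

26,0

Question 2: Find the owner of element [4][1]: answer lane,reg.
r: 4->gid=4,r8=0  c: 1->tid=0,i&1=1
L=4*4+0=16  i=0*2+1=1

16,1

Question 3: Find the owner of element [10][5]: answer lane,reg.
10,3

r=10→G=2,rhi=1  c=5→T=2,p=1
L=2*4+2=10  i=1*2+1=3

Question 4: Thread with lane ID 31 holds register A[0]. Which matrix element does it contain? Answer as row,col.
L=31=>grp=31>>2=7, tig=31&3=3
[0]=>row 7+0=7  col 3·2+0=6

7,6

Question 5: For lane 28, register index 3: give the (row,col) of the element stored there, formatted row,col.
15,1

lane 28: G=7 (28/4), T=0 (28%4)
i=3: r=7+8=15, c=0*2+1=1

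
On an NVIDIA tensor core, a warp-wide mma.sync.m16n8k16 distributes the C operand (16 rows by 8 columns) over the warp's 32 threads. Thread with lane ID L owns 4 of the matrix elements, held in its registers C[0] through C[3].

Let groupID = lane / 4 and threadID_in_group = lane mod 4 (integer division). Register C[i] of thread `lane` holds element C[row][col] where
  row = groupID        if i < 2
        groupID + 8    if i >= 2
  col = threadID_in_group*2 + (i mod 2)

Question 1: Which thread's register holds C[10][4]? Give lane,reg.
10,2

r:10=>grp=2,rB=1  c:4=>tig=2,lo=0
L=2*4+2=10  i=1*2+0=2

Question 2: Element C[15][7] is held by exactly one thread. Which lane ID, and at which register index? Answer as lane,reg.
r=15→G=7,rhi=1  c=7→T=3,p=1
L=7*4+3=31  i=1*2+1=3

31,3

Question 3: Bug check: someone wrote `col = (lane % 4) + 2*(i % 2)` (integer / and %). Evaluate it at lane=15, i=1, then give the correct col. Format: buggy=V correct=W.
buggy=5 correct=7

`(lane % 4) + 2*(i % 2)`[15,1]→5
lane 15→15/4=3, 15 mod 4=3
i=1  r:3+0→3  c:2·3+1→7
col: 5 vs 7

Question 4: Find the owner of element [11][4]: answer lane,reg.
r=11⇒gr=3,Rb=1  c=4⇒th=2,odd=0
L=3*4+2=14  i=1*2+0=2

14,2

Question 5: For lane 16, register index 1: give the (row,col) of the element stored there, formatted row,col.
lane 16: grp=4 (16/4), tig=0 (16%4)
i=1: r=4+0=4, c=0*2+1=1

4,1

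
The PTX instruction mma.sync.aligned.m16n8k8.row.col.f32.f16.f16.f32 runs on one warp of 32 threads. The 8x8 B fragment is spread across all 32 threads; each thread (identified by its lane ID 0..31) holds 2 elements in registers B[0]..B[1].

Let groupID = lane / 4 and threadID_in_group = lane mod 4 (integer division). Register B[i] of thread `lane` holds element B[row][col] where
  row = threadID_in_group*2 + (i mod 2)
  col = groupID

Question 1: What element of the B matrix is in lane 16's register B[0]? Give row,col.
lane 16->16/4=4, 16 mod 4=0
i=0  r:2·0+0->0  c:4

0,4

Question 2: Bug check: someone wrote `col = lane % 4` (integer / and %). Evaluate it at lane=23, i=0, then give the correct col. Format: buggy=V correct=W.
buggy=3 correct=5

`lane % 4`[23,0]⇒3
lane 23⇒23/4=5, 23 mod 4=3
i=0  r:2·3+0⇒6  c:5
col: 3 vs 5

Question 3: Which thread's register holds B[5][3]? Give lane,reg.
14,1

c=3→G=3  r=5→T=2,p=1
L=3*4+2=14  i=1=1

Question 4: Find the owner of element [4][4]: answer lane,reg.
c: 4->gid=4  r: 4->tid=2,i&1=0
L=4*4+2=18  i=0=0

18,0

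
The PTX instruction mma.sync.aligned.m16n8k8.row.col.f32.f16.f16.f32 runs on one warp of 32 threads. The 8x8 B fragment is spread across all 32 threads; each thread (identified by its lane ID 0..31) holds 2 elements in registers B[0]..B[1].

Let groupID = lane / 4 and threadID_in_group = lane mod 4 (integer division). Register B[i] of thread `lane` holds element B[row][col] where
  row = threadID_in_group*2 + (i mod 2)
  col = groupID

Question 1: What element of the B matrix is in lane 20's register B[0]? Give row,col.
lane 20⇒20/4=5, 20 mod 4=0
i=0  r:2·0+0⇒0  c:5

0,5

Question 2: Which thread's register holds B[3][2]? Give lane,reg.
c=2⇒gr=2  r=3⇒th=1,odd=1
L=2*4+1=9  i=1=1

9,1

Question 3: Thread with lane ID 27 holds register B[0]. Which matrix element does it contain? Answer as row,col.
6,6

27: gr=6,th=3
[0] (3*2+0,6) = (6,6)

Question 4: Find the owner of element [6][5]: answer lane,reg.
23,0

c=5->g=5  r=6->t=3,b0=0
L=5*4+3=23  i=0=0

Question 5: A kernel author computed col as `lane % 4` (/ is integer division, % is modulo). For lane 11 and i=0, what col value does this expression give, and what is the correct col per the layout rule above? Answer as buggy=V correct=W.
buggy=3 correct=2

`lane % 4`[11,0]->3
11: g=2,t=3
[0] (3*2+0,2) = (6,2)
col: 3 vs 2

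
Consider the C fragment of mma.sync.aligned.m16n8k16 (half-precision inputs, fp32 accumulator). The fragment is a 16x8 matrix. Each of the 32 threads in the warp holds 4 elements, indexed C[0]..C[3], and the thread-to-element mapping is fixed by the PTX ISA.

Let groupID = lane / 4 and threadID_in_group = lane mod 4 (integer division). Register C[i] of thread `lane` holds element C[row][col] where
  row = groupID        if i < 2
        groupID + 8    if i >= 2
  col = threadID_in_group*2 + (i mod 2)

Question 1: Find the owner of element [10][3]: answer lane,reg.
9,3

r: 10->gid=2,r8=1  c: 3->tid=1,i&1=1
L=2*4+1=9  i=1*2+1=3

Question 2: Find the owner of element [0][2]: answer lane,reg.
r: 0->gid=0,r8=0  c: 2->tid=1,i&1=0
L=0*4+1=1  i=0*2+0=0

1,0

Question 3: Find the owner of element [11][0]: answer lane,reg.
r=11->g=3,rb=1  c=0->t=0,b0=0
L=3*4+0=12  i=1*2+0=2

12,2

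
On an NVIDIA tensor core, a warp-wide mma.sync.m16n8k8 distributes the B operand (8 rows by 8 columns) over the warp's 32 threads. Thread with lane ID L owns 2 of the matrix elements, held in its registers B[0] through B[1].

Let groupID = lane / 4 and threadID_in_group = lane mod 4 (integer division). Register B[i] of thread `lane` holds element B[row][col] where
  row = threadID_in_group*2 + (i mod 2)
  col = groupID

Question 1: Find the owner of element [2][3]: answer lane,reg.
13,0

c=3⇒gr=3  r=2⇒th=1,odd=0
L=3*4+1=13  i=0=0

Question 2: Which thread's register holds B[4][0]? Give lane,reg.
2,0

c: 0->gid=0  r: 4->tid=2,i&1=0
L=0*4+2=2  i=0=0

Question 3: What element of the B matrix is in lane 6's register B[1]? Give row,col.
L=6=>grp=6>>2=1, tig=6&3=2
[1]=>row 2·2+1=5  col grp=1

5,1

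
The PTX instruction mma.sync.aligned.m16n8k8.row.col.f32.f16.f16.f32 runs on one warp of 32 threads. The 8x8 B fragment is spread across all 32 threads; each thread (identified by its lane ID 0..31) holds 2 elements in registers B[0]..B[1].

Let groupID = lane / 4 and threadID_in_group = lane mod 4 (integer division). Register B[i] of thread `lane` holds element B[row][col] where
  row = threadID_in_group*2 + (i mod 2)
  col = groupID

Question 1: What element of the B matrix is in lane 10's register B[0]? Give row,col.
L=10->gid=10>>2=2, tid=10&3=2
[0]->row 2·2+0=4  col gid=2

4,2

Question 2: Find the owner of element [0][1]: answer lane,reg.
4,0

c=1→G=1  r=0→T=0,p=0
L=1*4+0=4  i=0=0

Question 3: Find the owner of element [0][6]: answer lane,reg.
24,0

c:6=>grp=6  r:0=>tig=0,lo=0
L=6*4+0=24  i=0=0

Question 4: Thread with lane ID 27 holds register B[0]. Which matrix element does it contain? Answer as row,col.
lane 27=>27/4=6, 27 mod 4=3
i=0  r:2·3+0=>6  c:6

6,6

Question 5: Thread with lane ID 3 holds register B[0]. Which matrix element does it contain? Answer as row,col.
6,0

lane 3⇒3/4=0, 3 mod 4=3
i=0  r:2·3+0⇒6  c:0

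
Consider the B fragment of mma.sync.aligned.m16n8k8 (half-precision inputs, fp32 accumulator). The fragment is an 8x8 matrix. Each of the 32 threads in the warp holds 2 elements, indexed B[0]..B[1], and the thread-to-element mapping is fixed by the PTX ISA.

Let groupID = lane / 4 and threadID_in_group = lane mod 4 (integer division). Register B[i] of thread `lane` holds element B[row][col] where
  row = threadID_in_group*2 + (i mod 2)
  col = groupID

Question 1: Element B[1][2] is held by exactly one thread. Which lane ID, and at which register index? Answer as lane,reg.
c=2⇒gr=2  r=1⇒th=0,odd=1
L=2*4+0=8  i=1=1

8,1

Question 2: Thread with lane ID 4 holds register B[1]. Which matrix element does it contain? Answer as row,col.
1,1

lane 4: G=1 (4/4), T=0 (4%4)
i=1: r=0*2+1=1, c=G=1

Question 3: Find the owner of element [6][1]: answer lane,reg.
7,0

c: 1->gid=1  r: 6->tid=3,i&1=0
L=1*4+3=7  i=0=0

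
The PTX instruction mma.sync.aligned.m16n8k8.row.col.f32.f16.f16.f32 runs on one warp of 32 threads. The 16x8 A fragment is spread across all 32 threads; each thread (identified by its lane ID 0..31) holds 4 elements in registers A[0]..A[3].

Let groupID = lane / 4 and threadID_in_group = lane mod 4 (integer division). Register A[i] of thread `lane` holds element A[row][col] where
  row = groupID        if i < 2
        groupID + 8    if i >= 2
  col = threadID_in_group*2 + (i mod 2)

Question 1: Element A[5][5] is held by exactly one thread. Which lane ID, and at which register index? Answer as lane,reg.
22,1

r=5⇒gr=5,Rb=0  c=5⇒th=2,odd=1
L=5*4+2=22  i=0*2+1=1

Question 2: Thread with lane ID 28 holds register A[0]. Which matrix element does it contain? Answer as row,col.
7,0

lane 28: grp=7 (28/4), tig=0 (28%4)
i=0: r=7+0=7, c=0*2+0=0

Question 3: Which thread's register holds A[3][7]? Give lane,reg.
15,1

r=3->g=3,rb=0  c=7->t=3,b0=1
L=3*4+3=15  i=0*2+1=1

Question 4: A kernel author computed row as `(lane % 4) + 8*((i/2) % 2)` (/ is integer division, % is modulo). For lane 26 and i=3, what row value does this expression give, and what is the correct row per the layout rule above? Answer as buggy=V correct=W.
buggy=10 correct=14

`(lane % 4) + 8*((i/2) % 2)`[26,3]→10
lane 26→26/4=6, 26 mod 4=2
i=3  r:6+8→14  c:2·2+1→5
row: 10 vs 14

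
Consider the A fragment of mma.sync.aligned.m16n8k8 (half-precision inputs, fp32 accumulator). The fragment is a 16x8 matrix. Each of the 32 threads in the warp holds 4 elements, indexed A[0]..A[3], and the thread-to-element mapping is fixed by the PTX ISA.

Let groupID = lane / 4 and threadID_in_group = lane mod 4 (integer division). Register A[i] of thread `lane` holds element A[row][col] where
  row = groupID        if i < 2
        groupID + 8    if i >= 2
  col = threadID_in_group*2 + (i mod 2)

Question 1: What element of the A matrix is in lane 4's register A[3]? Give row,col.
4: gr=1,th=0
[3] (1+8,0*2+1) = (9,1)

9,1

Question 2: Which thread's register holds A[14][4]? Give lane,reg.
r=14->g=6,rb=1  c=4->t=2,b0=0
L=6*4+2=26  i=1*2+0=2

26,2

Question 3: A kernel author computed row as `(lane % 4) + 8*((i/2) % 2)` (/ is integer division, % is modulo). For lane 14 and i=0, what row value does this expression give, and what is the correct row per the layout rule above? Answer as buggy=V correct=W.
buggy=2 correct=3

`(lane % 4) + 8*((i/2) % 2)`[14,0]->2
L=14->gid=14>>2=3, tid=14&3=2
[0]->row 3+0=3  col 2·2+0=4
row: 2 vs 3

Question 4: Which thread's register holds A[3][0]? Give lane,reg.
12,0

r=3→G=3,rhi=0  c=0→T=0,p=0
L=3*4+0=12  i=0*2+0=0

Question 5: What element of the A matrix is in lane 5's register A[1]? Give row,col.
lane 5: g=1 (5/4), t=1 (5%4)
i=1: r=1+0=1, c=1*2+1=3

1,3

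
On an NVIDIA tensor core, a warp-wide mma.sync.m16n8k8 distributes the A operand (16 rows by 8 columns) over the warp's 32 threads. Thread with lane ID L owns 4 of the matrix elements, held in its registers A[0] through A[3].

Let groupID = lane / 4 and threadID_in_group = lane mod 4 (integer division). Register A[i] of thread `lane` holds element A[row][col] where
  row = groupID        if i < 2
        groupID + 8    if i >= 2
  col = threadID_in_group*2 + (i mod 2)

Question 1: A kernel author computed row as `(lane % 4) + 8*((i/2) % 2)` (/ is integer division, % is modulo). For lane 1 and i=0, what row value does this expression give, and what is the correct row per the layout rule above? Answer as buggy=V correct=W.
`(lane % 4) + 8*((i/2) % 2)`[1,0]->1
lane 1: g=0 (1/4), t=1 (1%4)
i=0: r=0+0=0, c=1*2+0=2
row: 1 vs 0

buggy=1 correct=0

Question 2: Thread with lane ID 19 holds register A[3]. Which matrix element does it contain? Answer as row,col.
19: gid=4,tid=3
[3] (4+8,3*2+1) = (12,7)

12,7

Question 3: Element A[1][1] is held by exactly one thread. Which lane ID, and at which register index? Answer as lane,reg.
4,1

r=1→G=1,rhi=0  c=1→T=0,p=1
L=1*4+0=4  i=0*2+1=1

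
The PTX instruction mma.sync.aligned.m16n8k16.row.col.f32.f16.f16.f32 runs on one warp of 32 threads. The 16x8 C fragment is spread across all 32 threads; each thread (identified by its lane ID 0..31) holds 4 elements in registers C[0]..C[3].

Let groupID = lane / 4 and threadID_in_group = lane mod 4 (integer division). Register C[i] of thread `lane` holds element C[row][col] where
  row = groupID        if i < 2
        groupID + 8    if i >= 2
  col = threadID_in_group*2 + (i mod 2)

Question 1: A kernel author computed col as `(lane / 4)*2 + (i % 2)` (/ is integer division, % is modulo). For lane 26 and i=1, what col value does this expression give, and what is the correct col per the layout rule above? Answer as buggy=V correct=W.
buggy=13 correct=5

`(lane / 4)*2 + (i % 2)`[26,1]->13
lane 26->26/4=6, 26 mod 4=2
i=1  r:6+0->6  c:2·2+1->5
col: 13 vs 5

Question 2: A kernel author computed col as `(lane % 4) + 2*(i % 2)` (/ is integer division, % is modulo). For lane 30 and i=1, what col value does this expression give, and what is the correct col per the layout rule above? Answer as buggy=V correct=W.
`(lane % 4) + 2*(i % 2)`[30,1]⇒4
lane 30: gr=7 (30/4), th=2 (30%4)
i=1: r=7+0=7, c=2*2+1=5
col: 4 vs 5

buggy=4 correct=5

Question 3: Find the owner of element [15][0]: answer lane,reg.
28,2

r=15⇒gr=7,Rb=1  c=0⇒th=0,odd=0
L=7*4+0=28  i=1*2+0=2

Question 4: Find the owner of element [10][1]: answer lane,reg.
r=10→G=2,rhi=1  c=1→T=0,p=1
L=2*4+0=8  i=1*2+1=3

8,3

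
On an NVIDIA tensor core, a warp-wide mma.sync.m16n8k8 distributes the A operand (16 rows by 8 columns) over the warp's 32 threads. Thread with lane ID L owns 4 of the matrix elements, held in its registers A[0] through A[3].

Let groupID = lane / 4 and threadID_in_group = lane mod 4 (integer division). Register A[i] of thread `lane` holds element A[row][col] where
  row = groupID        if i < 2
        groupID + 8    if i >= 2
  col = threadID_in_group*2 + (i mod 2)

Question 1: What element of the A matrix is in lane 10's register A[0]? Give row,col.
lane 10→10/4=2, 10 mod 4=2
i=0  r:2+0→2  c:2·2+0→4

2,4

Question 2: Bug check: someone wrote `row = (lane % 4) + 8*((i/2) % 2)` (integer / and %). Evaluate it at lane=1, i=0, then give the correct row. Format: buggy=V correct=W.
`(lane % 4) + 8*((i/2) % 2)`[1,0]=>1
lane 1=>1/4=0, 1 mod 4=1
i=0  r:0+0=>0  c:2·1+0=>2
row: 1 vs 0

buggy=1 correct=0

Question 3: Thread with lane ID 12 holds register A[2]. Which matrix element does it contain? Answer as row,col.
11,0

12: grp=3,tig=0
[2] (3+8,0*2+0) = (11,0)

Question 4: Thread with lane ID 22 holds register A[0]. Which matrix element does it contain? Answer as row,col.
5,4

lane 22->22/4=5, 22 mod 4=2
i=0  r:5+0->5  c:2·2+0->4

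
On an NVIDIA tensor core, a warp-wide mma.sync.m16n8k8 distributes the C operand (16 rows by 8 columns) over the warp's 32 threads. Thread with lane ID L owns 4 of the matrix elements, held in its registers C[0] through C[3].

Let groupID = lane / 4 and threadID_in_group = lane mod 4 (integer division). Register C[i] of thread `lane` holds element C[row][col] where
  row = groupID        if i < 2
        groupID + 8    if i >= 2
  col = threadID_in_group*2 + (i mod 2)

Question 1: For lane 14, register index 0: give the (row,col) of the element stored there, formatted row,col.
L=14→G=14>>2=3, T=14&3=2
[0]→row 3+0=3  col 2·2+0=4

3,4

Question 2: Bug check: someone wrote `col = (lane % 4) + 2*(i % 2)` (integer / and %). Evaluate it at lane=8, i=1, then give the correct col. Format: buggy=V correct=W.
`(lane % 4) + 2*(i % 2)`[8,1]→2
8: G=2,T=0
[1] (2+0,0*2+1) = (2,1)
col: 2 vs 1

buggy=2 correct=1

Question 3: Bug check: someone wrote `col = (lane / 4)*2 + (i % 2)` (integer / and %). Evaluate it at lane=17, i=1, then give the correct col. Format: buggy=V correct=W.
buggy=9 correct=3

`(lane / 4)*2 + (i % 2)`[17,1]=>9
lane 17: grp=4 (17/4), tig=1 (17%4)
i=1: r=4+0=4, c=1*2+1=3
col: 9 vs 3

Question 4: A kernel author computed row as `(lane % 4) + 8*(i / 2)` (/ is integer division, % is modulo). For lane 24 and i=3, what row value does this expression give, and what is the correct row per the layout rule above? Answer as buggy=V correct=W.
`(lane % 4) + 8*(i / 2)`[24,3]=>8
lane 24: grp=6 (24/4), tig=0 (24%4)
i=3: r=6+8=14, c=0*2+1=1
row: 8 vs 14

buggy=8 correct=14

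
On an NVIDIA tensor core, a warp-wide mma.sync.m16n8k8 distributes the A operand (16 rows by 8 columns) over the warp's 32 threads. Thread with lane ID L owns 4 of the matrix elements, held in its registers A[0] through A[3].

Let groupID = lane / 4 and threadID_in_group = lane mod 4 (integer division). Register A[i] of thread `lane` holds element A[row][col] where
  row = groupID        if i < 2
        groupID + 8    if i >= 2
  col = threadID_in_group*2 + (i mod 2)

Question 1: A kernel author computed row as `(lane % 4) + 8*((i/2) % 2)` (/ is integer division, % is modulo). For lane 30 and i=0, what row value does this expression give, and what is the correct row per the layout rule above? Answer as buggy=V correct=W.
`(lane % 4) + 8*((i/2) % 2)`[30,0]->2
30: g=7,t=2
[0] (7+0,2*2+0) = (7,4)
row: 2 vs 7

buggy=2 correct=7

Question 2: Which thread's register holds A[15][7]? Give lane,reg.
31,3

r:15=>grp=7,rB=1  c:7=>tig=3,lo=1
L=7*4+3=31  i=1*2+1=3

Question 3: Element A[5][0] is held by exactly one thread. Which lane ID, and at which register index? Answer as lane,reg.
r=5->g=5,rb=0  c=0->t=0,b0=0
L=5*4+0=20  i=0*2+0=0

20,0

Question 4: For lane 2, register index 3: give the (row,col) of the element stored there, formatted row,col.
8,5

2: gid=0,tid=2
[3] (0+8,2*2+1) = (8,5)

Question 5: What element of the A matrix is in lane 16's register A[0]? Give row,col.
lane 16=>16/4=4, 16 mod 4=0
i=0  r:4+0=>4  c:2·0+0=>0

4,0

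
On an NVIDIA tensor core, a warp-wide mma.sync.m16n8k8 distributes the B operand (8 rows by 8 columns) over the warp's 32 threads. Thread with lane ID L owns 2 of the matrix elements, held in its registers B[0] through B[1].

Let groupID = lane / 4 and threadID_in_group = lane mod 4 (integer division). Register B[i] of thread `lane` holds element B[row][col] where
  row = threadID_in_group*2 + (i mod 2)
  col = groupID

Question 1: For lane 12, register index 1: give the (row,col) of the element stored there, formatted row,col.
1,3

lane 12: gr=3 (12/4), th=0 (12%4)
i=1: r=0*2+1=1, c=gr=3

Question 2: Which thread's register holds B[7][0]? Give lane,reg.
c=0->g=0  r=7->t=3,b0=1
L=0*4+3=3  i=1=1

3,1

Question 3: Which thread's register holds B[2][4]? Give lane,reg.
17,0

c: 4->gid=4  r: 2->tid=1,i&1=0
L=4*4+1=17  i=0=0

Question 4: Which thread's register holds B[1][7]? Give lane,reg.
28,1

c: 7->gid=7  r: 1->tid=0,i&1=1
L=7*4+0=28  i=1=1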